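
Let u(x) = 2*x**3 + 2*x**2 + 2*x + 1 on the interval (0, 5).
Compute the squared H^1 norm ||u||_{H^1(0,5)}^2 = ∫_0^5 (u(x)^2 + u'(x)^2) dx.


||u||_{H^1}^2 = 2249650/21

The H^1 norm (squared) on an interval (0, L) is
  ||u||_{H^1}^2 = ∫_0^L u(x)^2 dx + ∫_0^L u'(x)^2 dx.
Compute u'(x) = 6*x**2 + 4*x + 2.
Then u(x)^2 = 4*x**6 + 8*x**5 + 12*x**4 + 12*x**3 + 8*x**2 + 4*x + 1 and u'(x)^2 = 36*x**4 + 48*x**3 + 40*x**2 + 16*x + 4.
Integrate each monomial from 0 to 5 using ∫_0^5 c·x^n dx = c·5^(n+1)/(n+1):
  ∫_0^5 u(x)^2 dx = ∫_0^5 (4*x^6 + 8*x^5 + 12*x^4 + 12*x^3 + 8*x^2 + 4*x + 1) dx. Term by term:
    ∫_0^5 4*x^6 dx = 312500/7;  ∫_0^5 8*x^5 dx = 62500/3;  ∫_0^5 12*x^4 dx = 7500;
    ∫_0^5 12*x^3 dx = 1875;  ∫_0^5 8*x^2 dx = 1000/3;  ∫_0^5 4*x dx = 50;
    ∫_0^5 1 dx = 5.
  Sum: 312500/7 + 62500/3 + 7500 + 1875 + 1000/3 + 50 + 5 = 1580030/21.
  ∫_0^5 u'(x)^2 dx = ∫_0^5 (36*x^4 + 48*x^3 + 40*x^2 + 16*x + 4) dx. Term by term:
    ∫_0^5 36*x^4 dx = 22500;  ∫_0^5 48*x^3 dx = 7500;  ∫_0^5 40*x^2 dx = 5000/3;
    ∫_0^5 16*x dx = 200;  ∫_0^5 4 dx = 20.
  Sum: 22500 + 7500 + 5000/3 + 200 + 20 = 95660/3.
Adding: ||u||_{H^1}^2 = 1580030/21 + 95660/3 = 2249650/21.


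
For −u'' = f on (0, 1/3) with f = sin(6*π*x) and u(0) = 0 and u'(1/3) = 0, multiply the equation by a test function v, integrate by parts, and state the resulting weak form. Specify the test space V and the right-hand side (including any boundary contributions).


V = {v ∈ H^1(0, 1/3) : v(0) = 0} (test functions vanish at x = 0 where u is specified); weak form: ∫_0^1/3 u'v' dx = ∫_0^1/3 (sin(6*π*x)) v dx for all v ∈ V.

Multiply both sides by a test function v and integrate from 0 to 1/3:
  ∫_0^1/3 −u''(x) v(x) dx = ∫_0^1/3 f(x) v(x) dx.
Integrate the LHS by parts once:
  ∫_0^1/3 −u'' v dx = −[u'(x) v(x)]_0^1/3 + ∫_0^1/3 u'(x) v'(x) dx.
Thus ∫_0^1/3 u'(x) v'(x) dx = ∫_0^1/3 f(x) v(x) dx + [u'(x) v(x)]_0^1/3.
Choose V so that boundary terms are either known or forced to vanish.
Mixed BC: u(0) = 0 (Dirichlet) and u'(1/3) = 0 (Neumann). Define V = {v ∈ H^1(0, 1/3) : v(0) = 0}. Then [u' v]_0^1/3 = u'(1/3)·v(1/3) − u'(0)·0 = 0.
Weak formulation: find u (satisfying any essential BC) such that ∫_0^1/3 u'(x) v'(x) dx = ∫_0^1/3 f v dx for all v ∈ V (Dirichlet at 0 absorbed into V; the Neumann datum at x = 1/3 is zero, so no boundary term remains).
Substituting f(x) = sin(6*π*x), the right-hand side is ∫_0^1/3 (sin(6*π*x)) v dx.


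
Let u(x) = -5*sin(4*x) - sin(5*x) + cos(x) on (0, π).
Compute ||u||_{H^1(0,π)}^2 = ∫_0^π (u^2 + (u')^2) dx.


||u||_{H^1(0,π)}^2 = -32/3 + 453*π/2

u'(x) = -sin(x) - 20*cos(4*x) - 5*cos(5*x).
Expand u² and (u')² and integrate term by term on (0, π), using: for integers n ≥ 1, ∫_0^π sin²(nx) dx = ∫_0^π cos²(nx) dx = π/2; for n ≠ n', ∫_0^π sin(nx)sin(n'x) dx = ∫_0^π cos(nx)cos(n'x) dx = 0; and by product-to-sum, ∫_0^π sin(nx)cos(n'x) dx = ½∫_0^π [sin((n+n')x) + sin((n−n')x)] dx, which is 0 when n+n' is even and 2n/(n²−n'²) when n+n' is odd (it need not vanish on (0, π)).
  u² squared terms: (-1)²·∫sin(5x)² dx = 1·π/2 = π/2;  (-5)²·∫sin(4x)² dx = 25·π/2 = 25*π/2;  (1)²·∫cos(x)² dx = 1·π/2 = π/2.
  u² cross terms: 2·(-1)·(-5)·∫sin(5x)·sin(4x) dx = 10·(0) = 0;  2·(-1)·(1)·∫sin(5x)·cos(x) dx = -2·(0) = 0;  2·(-5)·(1)·∫sin(4x)·cos(x) dx = -10·(8/15) = -16/3.
  So ∫_0^π u² dx = π/2 + 25*π/2 + π/2 + 0 + 0 − 16/3 = -16/3 + 27*π/2.
  (u')² squared terms: (-1)²·∫sin(x)² dx = 1·π/2 = π/2;  (-20)²·∫cos(4x)² dx = 400·π/2 = 200*π;  (-5)²·∫cos(5x)² dx = 25·π/2 = 25*π/2.
  (u')² cross terms: 2·(-1)·(-20)·∫sin(x)·cos(4x) dx = 40·(-2/15) = -16/3;  2·(-1)·(-5)·∫sin(x)·cos(5x) dx = 10·(0) = 0;  2·(-20)·(-5)·∫cos(4x)·cos(5x) dx = 200·(0) = 0.
  So ∫_0^π (u')² dx = π/2 + 200*π + 25*π/2 − 16/3 + 0 + 0 = -16/3 + 213*π.
||u||_{H^1}^2 = (-16/3 + 27*π/2) + (-16/3 + 213*π) = -32/3 + 453*π/2.


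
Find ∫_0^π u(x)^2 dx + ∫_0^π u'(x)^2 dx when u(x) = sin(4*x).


||u||_{H^1(0,π)}^2 = 17*π/2

u'(x) = 4*cos(4*x).
Expand u² and (u')² and integrate term by term on (0, π), using: for integers n ≥ 1, ∫_0^π sin²(nx) dx = ∫_0^π cos²(nx) dx = π/2; for n ≠ n', ∫_0^π sin(nx)sin(n'x) dx = ∫_0^π cos(nx)cos(n'x) dx = 0; and by product-to-sum, ∫_0^π sin(nx)cos(n'x) dx = ½∫_0^π [sin((n+n')x) + sin((n−n')x)] dx, which is 0 when n+n' is even and 2n/(n²−n'²) when n+n' is odd (it need not vanish on (0, π)).
  u² squared terms: (1)²·∫sin(4x)² dx = 1·π/2 = π/2.
  So ∫_0^π u² dx = π/2.
  (u')² squared terms: (4)²·∫cos(4x)² dx = 16·π/2 = 8*π.
  So ∫_0^π (u')² dx = 8*π.
||u||_{H^1}^2 = (π/2) + (8*π) = 17*π/2.


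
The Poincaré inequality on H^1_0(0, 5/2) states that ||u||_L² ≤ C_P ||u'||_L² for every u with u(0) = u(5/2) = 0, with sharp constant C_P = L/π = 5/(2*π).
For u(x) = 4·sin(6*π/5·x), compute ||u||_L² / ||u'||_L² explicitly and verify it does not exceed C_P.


||u||_L² / ||u'||_L² = 5/(6*π) < C_P = 5/(2*π).

u(x) = 4·sin(6*π/5·x), so u'(x) = 24*π*cos(6*π*x/5)/5.
Writing u(x) = A·sin(kπx/L) with A = 4 and k = 3, use ∫_0^L sin²(kπx/L) dx = L/2 and ∫_0^L cos²(kπx/L) dx = L/2.
u² = 16·sin²(6*π/5·x) and (u')² = 576*π^2/25·cos²(6*π/5·x), and each of sin², cos² integrates to L/2 = 5/4 over (0, 5/2).
∫_0^5/2 u² dx = 20, so ||u||_L² = 2*sqrt(5).
∫_0^5/2 (u')² dx = 144*π^2/5, so ||u'||_L² = 12*sqrt(5)*π/5.
Ratio ||u||_L² / ||u'||_L² = 5/(6*π).
Sharp Poincaré constant on H^1_0(0, 5/2) is C_P = L/π = 5/(2*π), achieved by sin(2*π/5·x).
This is the k = 3 harmonic; the ratio L/(kπ) is strictly less than C_P = L/π, consistent with the sharp inequality ||u||_L² ≤ C_P ||u'||_L².


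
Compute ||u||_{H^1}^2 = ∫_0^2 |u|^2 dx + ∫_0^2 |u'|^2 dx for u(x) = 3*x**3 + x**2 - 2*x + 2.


||u||_{H^1}^2 = 5408/7

The H^1 norm (squared) on an interval (0, L) is
  ||u||_{H^1}^2 = ∫_0^L u(x)^2 dx + ∫_0^L u'(x)^2 dx.
Compute u'(x) = 9*x**2 + 2*x - 2.
Then u(x)^2 = 9*x**6 + 6*x**5 - 11*x**4 + 8*x**3 + 8*x**2 - 8*x + 4 and u'(x)^2 = 81*x**4 + 36*x**3 - 32*x**2 - 8*x + 4.
Integrate each monomial from 0 to 2 using ∫_0^2 c·x^n dx = c·2^(n+1)/(n+1):
  ∫_0^2 u(x)^2 dx = ∫_0^2 (9*x^6 + 6*x^5 - 11*x^4 + 8*x^3 + 8*x^2 - 8*x + 4) dx. Term by term:
    ∫_0^2 9*x^6 dx = 1152/7;  ∫_0^2 6*x^5 dx = 64;  ∫_0^2 -11*x^4 dx = -352/5;
    ∫_0^2 8*x^3 dx = 32;  ∫_0^2 8*x^2 dx = 64/3;  ∫_0^2 -8*x dx = -16;
    ∫_0^2 4 dx = 8.
  Sum: 1152/7 + 64 − 352/5 + 32 + 64/3 − 16 + 8 = 21368/105.
  ∫_0^2 u'(x)^2 dx = ∫_0^2 (81*x^4 + 36*x^3 - 32*x^2 - 8*x + 4) dx. Term by term:
    ∫_0^2 81*x^4 dx = 2592/5;  ∫_0^2 36*x^3 dx = 144;  ∫_0^2 -32*x^2 dx = -256/3;
    ∫_0^2 -8*x dx = -16;  ∫_0^2 4 dx = 8.
  Sum: 2592/5 + 144 − 256/3 − 16 + 8 = 8536/15.
Adding: ||u||_{H^1}^2 = 21368/105 + 8536/15 = 5408/7.


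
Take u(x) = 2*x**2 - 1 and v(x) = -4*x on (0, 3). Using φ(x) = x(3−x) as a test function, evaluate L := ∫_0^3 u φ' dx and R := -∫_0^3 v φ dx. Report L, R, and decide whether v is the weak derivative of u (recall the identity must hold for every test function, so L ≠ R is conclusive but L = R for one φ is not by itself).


LHS = -27, RHS = 27. No, v is not the weak derivative of u.

u(x) = 2*x**2 - 1, classical derivative u'(x) = 4*x.
φ(x) = x(3−x), so φ'(x) = 3 - 2*x.
Note φ(0) = φ(3) = 0, so the boundary term u·φ vanishes.
LHS = ∫_0^3 u(x) φ'(x) dx = ∫_0^3 (-4*x^3 + 6*x^2 + 2*x - 3) dx. Term by term:
  ∫_0^3 -4*x^3 dx = -81;  ∫_0^3 6*x^2 dx = 54;  ∫_0^3 2*x dx = 9;
  ∫_0^3 -3 dx = -9.
Sum: -81 + 54 + 9 − 9 = -27.
So LHS = -27.
∫_0^3 v(x) φ(x) dx = ∫_0^3 (4*x^3 - 12*x^2) dx. Term by term:
  ∫_0^3 4*x^3 dx = 81;  ∫_0^3 -12*x^2 dx = -108.
Sum: 81 − 108 = -27.
So RHS = -∫_0^3 v(x) φ(x) dx = 27.
LHS − RHS = -54 ≠ 0, so the identity fails.
(For a valid weak derivative the identity must hold for EVERY test function, in particular this one. The failure shows v is NOT the weak derivative of u.)
Correct weak derivative would be u'(x) = 4*x.


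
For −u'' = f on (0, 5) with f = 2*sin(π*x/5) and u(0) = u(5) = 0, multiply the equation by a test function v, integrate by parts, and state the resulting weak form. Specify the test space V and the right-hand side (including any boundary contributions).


V = H^1_0(0, 5) (so v(0) = v(5) = 0); weak form: ∫_0^5 u'v' dx = ∫_0^5 (2*sin(π*x/5)) v dx for all v ∈ V.

Multiply both sides by a test function v and integrate from 0 to 5:
  ∫_0^5 −u''(x) v(x) dx = ∫_0^5 f(x) v(x) dx.
Integrate the LHS by parts once:
  ∫_0^5 −u'' v dx = −[u'(x) v(x)]_0^5 + ∫_0^5 u'(x) v'(x) dx.
Thus ∫_0^5 u'(x) v'(x) dx = ∫_0^5 f(x) v(x) dx + [u'(x) v(x)]_0^5.
Choose V so that boundary terms are either known or forced to vanish.
u is Dirichlet: u(0) = u(5) = 0. Let V = H^1_0(0, 5); then v(0) = v(5) = 0, and [u' v]_0^5 = 0.
Weak formulation: find u (satisfying any essential BC) such that ∫_0^5 u'(x) v'(x) dx = ∫_0^5 f v dx for all v ∈ V.
Substituting f(x) = 2*sin(π*x/5), the right-hand side is ∫_0^5 (2*sin(π*x/5)) v dx.


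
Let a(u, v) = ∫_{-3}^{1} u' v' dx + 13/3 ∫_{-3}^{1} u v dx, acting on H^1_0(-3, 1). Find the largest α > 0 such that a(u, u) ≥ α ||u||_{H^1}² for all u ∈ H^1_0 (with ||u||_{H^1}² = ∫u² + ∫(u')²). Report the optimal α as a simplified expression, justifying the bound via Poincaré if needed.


α = 1

Coercivity of a(·,·) on H^1_0(-3, 1) means a(u, u) ≥ α ||u||_{H^1}² for every u ∈ H^1_0.
The interval has length L = 4, and Poincaré/coercivity depend only on L. Here a(u, u) = ∫(u')² + (13/3)·∫u².
Here c = 13/3 ≥ 1, so a(u,u) = ∫(u')² + c∫u² ≥ ∫(u')² + ∫u² = ||u||_{H^1}², i.e. α = 1 works. No larger α is possible: a(u,u) ≥ α||u||_{H^1}² means (1−α)∫(u')² ≥ (α−c)∫u², and for the modes u_n = sin(nπ(x−x₀)/L) (x₀ the left endpoint) one has ∫u_n²/∫(u_n')² = (L/(nπ))² → 0, so a(u_n,u_n)/||u_n||_{H^1}² → 1. Hence the optimal constant is α = 1.
Therefore α = 1.


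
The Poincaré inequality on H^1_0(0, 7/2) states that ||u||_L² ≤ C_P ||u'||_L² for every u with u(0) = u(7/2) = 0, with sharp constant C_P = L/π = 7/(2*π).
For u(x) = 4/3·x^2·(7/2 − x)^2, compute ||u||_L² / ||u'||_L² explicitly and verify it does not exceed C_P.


||u||_L² / ||u'||_L² = 7*sqrt(3)/12 < C_P = 7/(2*π).

u(x) = 4/3·x^2·(7/2 − x)^2, so u'(x) = 2*x*(2*x - 7)*(4*x - 7)/3.
u(x) = 4/3·x^2·(7/2 − x)^2 vanishes at x = 0 and x = 7/2, so u ∈ H^1_0(0, 7/2). Differentiate via the product rule and integrate the resulting polynomials term by term.
  ∫_0^7/2 u² dx = ∫_0^7/2 (16*x^8/9 - 224*x^7/9 + 392*x^6/3 - 2744*x^5/9 + 2401*x^4/9) dx. Term by term:
    ∫_0^7/2 16*x^8/9 dx = 40353607/2592;  ∫_0^7/2 -224*x^7/9 dx = -40353607/576;  ∫_0^7/2 392*x^6/3 dx = 5764801/48;
    ∫_0^7/2 -2744*x^5/9 dx = -40353607/432;  ∫_0^7/2 2401*x^4/9 dx = 40353607/1440.
  Sum: 40353607/2592 − 40353607/576 + 5764801/48 − 40353607/432 + 40353607/1440 = 5764801/25920.
  ∫_0^7/2 (u')² dx = ∫_0^7/2 (256*x^6/9 - 896*x^5/3 + 10192*x^4/9 - 5488*x^3/3 + 9604*x^2/9) dx. Term by term:
    ∫_0^7/2 256*x^6/9 dx = 235298/9;  ∫_0^7/2 -896*x^5/3 dx = -823543/9;  ∫_0^7/2 10192*x^4/9 dx = 10706059/90;
    ∫_0^7/2 -5488*x^3/3 dx = -823543/12;  ∫_0^7/2 9604*x^2/9 dx = 823543/54.
  Sum: 235298/9 − 823543/9 + 10706059/90 − 823543/12 + 823543/54 = 117649/540.
∫_0^7/2 u² dx = 5764801/25920, so ||u||_L² = 2401*sqrt(5)/360.
∫_0^7/2 (u')² dx = 117649/540, so ||u'||_L² = 343*sqrt(15)/90.
Ratio ||u||_L² / ||u'||_L² = 7*sqrt(3)/12.
Sharp Poincaré constant on H^1_0(0, 7/2) is C_P = L/π = 7/(2*π), achieved by sin(2*π/7·x).
A polynomial bump cannot attain the sharp Poincaré constant (only the first sine eigenfunction does), so the ratio is strictly less than C_P, consistent with ||u||_L² ≤ C_P ||u'||_L².


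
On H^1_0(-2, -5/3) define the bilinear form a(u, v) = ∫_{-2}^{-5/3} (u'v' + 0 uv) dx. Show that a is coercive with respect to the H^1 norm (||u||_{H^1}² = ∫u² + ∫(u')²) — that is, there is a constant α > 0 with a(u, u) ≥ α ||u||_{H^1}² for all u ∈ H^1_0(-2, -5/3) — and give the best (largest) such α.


α = 9*π^2/(1 + 9*π^2)

Coercivity of a(·,·) on H^1_0(-2, -5/3) means a(u, u) ≥ α ||u||_{H^1}² for every u ∈ H^1_0.
The interval has length L = 1/3, and Poincaré/coercivity depend only on L. Here a(u, u) = ∫(u')² + (0)·∫u².
Here c = 0, so a(u,u) = ∫(u')² alone. The condition a(u,u) ≥ α||u||_{H^1}² reads (1−α)∫(u')² ≥ (α−c)∫u². Any admissible α is ≤ 1 (rapidly oscillating u have ∫u²/∫(u')² → 0), and α = 1 would force 0 ≥ (1−c)∫u², impossible since c < 1; so 1−α > 0. By the sharp Poincaré inequality on H^1_0 of an interval of length L, ∫(u')² ≥ (π/L)²∫u² with equality for the first sine mode sin(π(x−x₀)/L) (x₀ the left endpoint), so the inequality holds for all u iff (1−α)(π/L)² ≥ α − c, i.e. α ≤ ((π/L)² + c)/((π/L)² + 1) = (1 + c(L/π)²)/(1 + (L/π)²). (Direct route, valid since c ≤ 0: Poincaré gives c∫u² ≥ c(L/π)²∫(u')², so a(u,u) ≥ (1 + c(L/π)²)∫(u')², while ||u||_{H^1}² ≤ (1 + (L/π)²)∫(u')²; dividing yields the same α.) With (π/L)² = 9*π^2 and c = 0, the largest admissible constant is α = ((π/L)² + c)/((π/L)² + 1).
Simplifying, α = 9*π^2/(1 + 9*π^2).


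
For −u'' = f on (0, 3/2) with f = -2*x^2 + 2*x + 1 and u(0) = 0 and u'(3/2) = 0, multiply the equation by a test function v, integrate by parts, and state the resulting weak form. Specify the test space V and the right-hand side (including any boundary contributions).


V = {v ∈ H^1(0, 3/2) : v(0) = 0} (test functions vanish at x = 0 where u is specified); weak form: ∫_0^3/2 u'v' dx = ∫_0^3/2 (-2*x^2 + 2*x + 1) v dx for all v ∈ V.

Multiply both sides by a test function v and integrate from 0 to 3/2:
  ∫_0^3/2 −u''(x) v(x) dx = ∫_0^3/2 f(x) v(x) dx.
Integrate the LHS by parts once:
  ∫_0^3/2 −u'' v dx = −[u'(x) v(x)]_0^3/2 + ∫_0^3/2 u'(x) v'(x) dx.
Thus ∫_0^3/2 u'(x) v'(x) dx = ∫_0^3/2 f(x) v(x) dx + [u'(x) v(x)]_0^3/2.
Choose V so that boundary terms are either known or forced to vanish.
Mixed BC: u(0) = 0 (Dirichlet) and u'(3/2) = 0 (Neumann). Define V = {v ∈ H^1(0, 3/2) : v(0) = 0}. Then [u' v]_0^3/2 = u'(3/2)·v(3/2) − u'(0)·0 = 0.
Weak formulation: find u (satisfying any essential BC) such that ∫_0^3/2 u'(x) v'(x) dx = ∫_0^3/2 f v dx for all v ∈ V (Dirichlet at 0 absorbed into V; the Neumann datum at x = 3/2 is zero, so no boundary term remains).
Substituting f(x) = -2*x^2 + 2*x + 1, the right-hand side is ∫_0^3/2 (-2*x^2 + 2*x + 1) v dx.


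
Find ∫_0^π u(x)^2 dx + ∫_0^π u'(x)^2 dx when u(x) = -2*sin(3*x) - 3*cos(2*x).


||u||_{H^1(0,π)}^2 = 72 + 85*π/2

u'(x) = 6*sin(2*x) - 6*cos(3*x).
Expand u² and (u')² and integrate term by term on (0, π), using: for integers n ≥ 1, ∫_0^π sin²(nx) dx = ∫_0^π cos²(nx) dx = π/2; for n ≠ n', ∫_0^π sin(nx)sin(n'x) dx = ∫_0^π cos(nx)cos(n'x) dx = 0; and by product-to-sum, ∫_0^π sin(nx)cos(n'x) dx = ½∫_0^π [sin((n+n')x) + sin((n−n')x)] dx, which is 0 when n+n' is even and 2n/(n²−n'²) when n+n' is odd (it need not vanish on (0, π)).
  u² squared terms: (-3)²·∫cos(2x)² dx = 9·π/2 = 9*π/2;  (-2)²·∫sin(3x)² dx = 4·π/2 = 2*π.
  u² cross terms: 2·(-3)·(-2)·∫cos(2x)·sin(3x) dx = 12·(6/5) = 72/5.
  So ∫_0^π u² dx = 9*π/2 + 2*π + 72/5 = 72/5 + 13*π/2.
  (u')² squared terms: (-6)²·∫cos(3x)² dx = 36·π/2 = 18*π;  (6)²·∫sin(2x)² dx = 36·π/2 = 18*π.
  (u')² cross terms: 2·(-6)·(6)·∫cos(3x)·sin(2x) dx = -72·(-4/5) = 288/5.
  So ∫_0^π (u')² dx = 18*π + 18*π + 288/5 = 288/5 + 36*π.
||u||_{H^1}^2 = (72/5 + 13*π/2) + (288/5 + 36*π) = 72 + 85*π/2.


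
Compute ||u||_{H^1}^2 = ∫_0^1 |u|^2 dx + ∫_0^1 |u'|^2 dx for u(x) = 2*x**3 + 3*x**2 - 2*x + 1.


||u||_{H^1}^2 = 2552/105

The H^1 norm (squared) on an interval (0, L) is
  ||u||_{H^1}^2 = ∫_0^L u(x)^2 dx + ∫_0^L u'(x)^2 dx.
Compute u'(x) = 6*x**2 + 6*x - 2.
Then u(x)^2 = 4*x**6 + 12*x**5 + x**4 - 8*x**3 + 10*x**2 - 4*x + 1 and u'(x)^2 = 36*x**4 + 72*x**3 + 12*x**2 - 24*x + 4.
Integrate each monomial from 0 to 1 using ∫_0^1 c·x^n dx = c·1^(n+1)/(n+1):
  ∫_0^1 u(x)^2 dx = ∫_0^1 (4*x^6 + 12*x^5 + x^4 - 8*x^3 + 10*x^2 - 4*x + 1) dx. Term by term:
    ∫_0^1 4*x^6 dx = 4/7;  ∫_0^1 12*x^5 dx = 2;  ∫_0^1 x^4 dx = 1/5;
    ∫_0^1 -8*x^3 dx = -2;  ∫_0^1 10*x^2 dx = 10/3;  ∫_0^1 -4*x dx = -2;
    ∫_0^1 1 dx = 1.
  Sum: 4/7 + 2 + 1/5 − 2 + 10/3 − 2 + 1 = 326/105.
  ∫_0^1 u'(x)^2 dx = ∫_0^1 (36*x^4 + 72*x^3 + 12*x^2 - 24*x + 4) dx. Term by term:
    ∫_0^1 36*x^4 dx = 36/5;  ∫_0^1 72*x^3 dx = 18;  ∫_0^1 12*x^2 dx = 4;
    ∫_0^1 -24*x dx = -12;  ∫_0^1 4 dx = 4.
  Sum: 36/5 + 18 + 4 − 12 + 4 = 106/5.
Adding: ||u||_{H^1}^2 = 326/105 + 106/5 = 2552/105.


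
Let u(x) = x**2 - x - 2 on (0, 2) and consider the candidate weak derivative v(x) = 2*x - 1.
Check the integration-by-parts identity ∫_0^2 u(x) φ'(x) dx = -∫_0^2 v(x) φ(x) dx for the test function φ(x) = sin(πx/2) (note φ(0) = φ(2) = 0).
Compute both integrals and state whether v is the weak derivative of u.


LHS = -4/π, RHS = -4/π. Yes, v = u' weakly.

u(x) = x**2 - x - 2, classical derivative u'(x) = 2*x - 1.
φ(x) = sin(πx/2), so φ'(x) = π*cos(π*x/2)/2.
Note φ(0) = φ(2) = 0, so the boundary term u·φ vanishes.
LHS = ∫_0^2 u(x) φ'(x) dx = ∫_0^2 (π*x^2*cos(π*x/2)/2 - π*x*cos(π*x/2)/2 - π*cos(π*x/2)) dx. Term by term:
  ∫_0^2 -π*cos(π*x/2) dx = 0;  ∫_0^2 π*x^2*cos(π*x/2)/2 dx = -8/π;  ∫_0^2 -π*x*cos(π*x/2)/2 dx = 4/π.
Sum: 0 − 8/π + 4/π = -4/π.
So LHS = -4/π.
∫_0^2 v(x) φ(x) dx = ∫_0^2 (2*x*sin(π*x/2) - sin(π*x/2)) dx. Term by term:
  ∫_0^2 -sin(π*x/2) dx = -4/π;  ∫_0^2 2*x*sin(π*x/2) dx = 8/π.
Sum: -4/π + 8/π = 4/π.
So RHS = -∫_0^2 v(x) φ(x) dx = -4/π.
LHS = RHS, so the identity holds for this test φ.
Moreover u is smooth here and v(x) = u'(x) = 2*x - 1 pointwise, so the identity holds for every test function. Hence v is the weak derivative of u.


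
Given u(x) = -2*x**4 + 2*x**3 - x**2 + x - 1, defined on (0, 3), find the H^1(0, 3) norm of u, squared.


||u||_{H^1}^2 = 1050459/70

The H^1 norm (squared) on an interval (0, L) is
  ||u||_{H^1}^2 = ∫_0^L u(x)^2 dx + ∫_0^L u'(x)^2 dx.
Compute u'(x) = -8*x**3 + 6*x**2 - 2*x + 1.
Then u(x)^2 = 4*x**8 - 8*x**7 + 8*x**6 - 8*x**5 + 9*x**4 - 6*x**3 + 3*x**2 - 2*x + 1 and u'(x)^2 = 64*x**6 - 96*x**5 + 68*x**4 - 40*x**3 + 16*x**2 - 4*x + 1.
Integrate each monomial from 0 to 3 using ∫_0^3 c·x^n dx = c·3^(n+1)/(n+1):
  ∫_0^3 u(x)^2 dx = ∫_0^3 (4*x^8 - 8*x^7 + 8*x^6 - 8*x^5 + 9*x^4 - 6*x^3 + 3*x^2 - 2*x + 1) dx. Term by term:
    ∫_0^3 4*x^8 dx = 8748;  ∫_0^3 -8*x^7 dx = -6561;  ∫_0^3 8*x^6 dx = 17496/7;
    ∫_0^3 -8*x^5 dx = -972;  ∫_0^3 9*x^4 dx = 2187/5;  ∫_0^3 -6*x^3 dx = -243/2;
    ∫_0^3 3*x^2 dx = 27;  ∫_0^3 -2*x dx = -9;  ∫_0^3 1 dx = 3.
  Sum: 8748 − 6561 + 17496/7 − 972 + 2187/5 − 243/2 + 27 − 9 + 3 = 283593/70.
  ∫_0^3 u'(x)^2 dx = ∫_0^3 (64*x^6 - 96*x^5 + 68*x^4 - 40*x^3 + 16*x^2 - 4*x + 1) dx. Term by term:
    ∫_0^3 64*x^6 dx = 139968/7;  ∫_0^3 -96*x^5 dx = -11664;  ∫_0^3 68*x^4 dx = 16524/5;
    ∫_0^3 -40*x^3 dx = -810;  ∫_0^3 16*x^2 dx = 144;  ∫_0^3 -4*x dx = -18;
    ∫_0^3 1 dx = 3.
  Sum: 139968/7 − 11664 + 16524/5 − 810 + 144 − 18 + 3 = 383433/35.
Adding: ||u||_{H^1}^2 = 283593/70 + 383433/35 = 1050459/70.


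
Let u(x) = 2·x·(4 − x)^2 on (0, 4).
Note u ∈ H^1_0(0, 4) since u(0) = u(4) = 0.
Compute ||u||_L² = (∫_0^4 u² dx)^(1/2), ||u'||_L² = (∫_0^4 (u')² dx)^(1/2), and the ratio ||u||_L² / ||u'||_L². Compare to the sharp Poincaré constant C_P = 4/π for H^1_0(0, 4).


||u||_L² / ||u'||_L² = 2*sqrt(14)/7 < C_P = 4/π.

u(x) = 2·x·(4 − x)^2, so u'(x) = 2*(x - 4)*(3*x - 4).
u(x) = 2·x·(4 − x)^2 vanishes at x = 0 and x = 4, so u ∈ H^1_0(0, 4). Differentiate via the product rule and integrate the resulting polynomials term by term.
  ∫_0^4 u² dx = ∫_0^4 (4*x^6 - 64*x^5 + 384*x^4 - 1024*x^3 + 1024*x^2) dx. Term by term:
    ∫_0^4 4*x^6 dx = 65536/7;  ∫_0^4 -64*x^5 dx = -131072/3;  ∫_0^4 384*x^4 dx = 393216/5;
    ∫_0^4 -1024*x^3 dx = -65536;  ∫_0^4 1024*x^2 dx = 65536/3.
  Sum: 65536/7 − 131072/3 + 393216/5 − 65536 + 65536/3 = 65536/105.
  ∫_0^4 (u')² dx = ∫_0^4 (36*x^4 - 384*x^3 + 1408*x^2 - 2048*x + 1024) dx. Term by term:
    ∫_0^4 36*x^4 dx = 36864/5;  ∫_0^4 -384*x^3 dx = -24576;  ∫_0^4 1408*x^2 dx = 90112/3;
    ∫_0^4 -2048*x dx = -16384;  ∫_0^4 1024 dx = 4096.
  Sum: 36864/5 − 24576 + 90112/3 − 16384 + 4096 = 8192/15.
∫_0^4 u² dx = 65536/105, so ||u||_L² = 256*sqrt(105)/105.
∫_0^4 (u')² dx = 8192/15, so ||u'||_L² = 64*sqrt(30)/15.
Ratio ||u||_L² / ||u'||_L² = 2*sqrt(14)/7.
Sharp Poincaré constant on H^1_0(0, 4) is C_P = L/π = 4/π, achieved by sin(π/4·x).
A polynomial bump cannot attain the sharp Poincaré constant (only the first sine eigenfunction does), so the ratio is strictly less than C_P, consistent with ||u||_L² ≤ C_P ||u'||_L².


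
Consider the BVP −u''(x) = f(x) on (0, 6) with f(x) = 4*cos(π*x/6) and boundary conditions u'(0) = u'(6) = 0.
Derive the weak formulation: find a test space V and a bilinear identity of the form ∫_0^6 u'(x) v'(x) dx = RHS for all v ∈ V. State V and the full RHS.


V = H^1(0, 6) (no boundary constraint on v; u is determined up to an additive constant); weak form: ∫_0^6 u'v' dx = ∫_0^6 (4*cos(π*x/6)) v dx for all v ∈ V.

Multiply both sides by a test function v and integrate from 0 to 6:
  ∫_0^6 −u''(x) v(x) dx = ∫_0^6 f(x) v(x) dx.
Integrate the LHS by parts once:
  ∫_0^6 −u'' v dx = −[u'(x) v(x)]_0^6 + ∫_0^6 u'(x) v'(x) dx.
Thus ∫_0^6 u'(x) v'(x) dx = ∫_0^6 f(x) v(x) dx + [u'(x) v(x)]_0^6.
Choose V so that boundary terms are either known or forced to vanish.
u has homogeneous Neumann: u'(0) = u'(6) = 0. So [u' v]_0^6 = 0·v(6) − 0·v(0) = 0 for any v; take V = H^1(0, 6).
Weak formulation: find u (satisfying any essential BC) such that ∫_0^6 u'(x) v'(x) dx = ∫_0^6 f v dx for all v ∈ V (homogeneous Neumann, so boundary terms vanish).
Substituting f(x) = 4*cos(π*x/6), the right-hand side is ∫_0^6 (4*cos(π*x/6)) v dx.
Compatibility check (pure Neumann): taking v ≡ 1 ∈ V gives 0 = ∫_0^6 f dx + (0) − (0), i.e. ∫_0^6 f dx must equal u'(0) − u'(6) = 0. Indeed ∫_0^6 (4*cos(π*x/6)) dx = 0, so the data are compatible. The solution is then unique only up to an additive constant (fix it e.g. by requiring ∫_0^6 u dx = 0).


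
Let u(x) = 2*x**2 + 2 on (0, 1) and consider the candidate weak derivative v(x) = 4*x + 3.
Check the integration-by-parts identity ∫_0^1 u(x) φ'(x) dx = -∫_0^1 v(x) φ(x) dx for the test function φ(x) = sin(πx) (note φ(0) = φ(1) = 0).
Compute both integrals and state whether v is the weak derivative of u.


LHS = -4/π, RHS = -10/π. No, v is not the weak derivative of u.

u(x) = 2*x**2 + 2, classical derivative u'(x) = 4*x.
φ(x) = sin(πx), so φ'(x) = π*cos(π*x).
Note φ(0) = φ(1) = 0, so the boundary term u·φ vanishes.
LHS = ∫_0^1 u(x) φ'(x) dx = ∫_0^1 (2*π*x^2*cos(π*x) + 2*π*cos(π*x)) dx. Term by term:
  ∫_0^1 2*π*cos(π*x) dx = 0;  ∫_0^1 2*π*x^2*cos(π*x) dx = -4/π.
Sum: 0 − 4/π = -4/π.
So LHS = -4/π.
∫_0^1 v(x) φ(x) dx = ∫_0^1 (4*x*sin(π*x) + 3*sin(π*x)) dx. Term by term:
  ∫_0^1 3*sin(π*x) dx = 6/π;  ∫_0^1 4*x*sin(π*x) dx = 4/π.
Sum: 6/π + 4/π = 10/π.
So RHS = -∫_0^1 v(x) φ(x) dx = -10/π.
LHS − RHS = 6/π ≠ 0, so the identity fails.
(For a valid weak derivative the identity must hold for EVERY test function, in particular this one. The failure shows v is NOT the weak derivative of u.)
Correct weak derivative would be u'(x) = 4*x.


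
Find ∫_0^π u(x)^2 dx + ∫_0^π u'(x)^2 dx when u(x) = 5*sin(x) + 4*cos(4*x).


||u||_{H^1(0,π)}^2 = -272/3 + 161*π

u'(x) = -16*sin(4*x) + 5*cos(x).
Expand u² and (u')² and integrate term by term on (0, π), using: for integers n ≥ 1, ∫_0^π sin²(nx) dx = ∫_0^π cos²(nx) dx = π/2; for n ≠ n', ∫_0^π sin(nx)sin(n'x) dx = ∫_0^π cos(nx)cos(n'x) dx = 0; and by product-to-sum, ∫_0^π sin(nx)cos(n'x) dx = ½∫_0^π [sin((n+n')x) + sin((n−n')x)] dx, which is 0 when n+n' is even and 2n/(n²−n'²) when n+n' is odd (it need not vanish on (0, π)).
  u² squared terms: (4)²·∫cos(4x)² dx = 16·π/2 = 8*π;  (5)²·∫sin(x)² dx = 25·π/2 = 25*π/2.
  u² cross terms: 2·(4)·(5)·∫cos(4x)·sin(x) dx = 40·(-2/15) = -16/3.
  So ∫_0^π u² dx = 8*π + 25*π/2 − 16/3 = -16/3 + 41*π/2.
  (u')² squared terms: (-16)²·∫sin(4x)² dx = 256·π/2 = 128*π;  (5)²·∫cos(x)² dx = 25·π/2 = 25*π/2.
  (u')² cross terms: 2·(-16)·(5)·∫sin(4x)·cos(x) dx = -160·(8/15) = -256/3.
  So ∫_0^π (u')² dx = 128*π + 25*π/2 − 256/3 = -256/3 + 281*π/2.
||u||_{H^1}^2 = (-16/3 + 41*π/2) + (-256/3 + 281*π/2) = -272/3 + 161*π.


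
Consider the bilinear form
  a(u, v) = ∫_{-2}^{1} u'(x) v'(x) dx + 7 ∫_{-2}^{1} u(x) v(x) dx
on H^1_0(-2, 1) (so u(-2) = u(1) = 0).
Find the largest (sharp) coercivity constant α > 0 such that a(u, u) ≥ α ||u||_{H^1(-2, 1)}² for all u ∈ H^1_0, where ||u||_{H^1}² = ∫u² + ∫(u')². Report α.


α = 1

Coercivity of a(·,·) on H^1_0(-2, 1) means a(u, u) ≥ α ||u||_{H^1}² for every u ∈ H^1_0.
The interval has length L = 3, and Poincaré/coercivity depend only on L. Here a(u, u) = ∫(u')² + (7)·∫u².
Here c = 7 ≥ 1, so a(u,u) = ∫(u')² + c∫u² ≥ ∫(u')² + ∫u² = ||u||_{H^1}², i.e. α = 1 works. No larger α is possible: a(u,u) ≥ α||u||_{H^1}² means (1−α)∫(u')² ≥ (α−c)∫u², and for the modes u_n = sin(nπ(x−x₀)/L) (x₀ the left endpoint) one has ∫u_n²/∫(u_n')² = (L/(nπ))² → 0, so a(u_n,u_n)/||u_n||_{H^1}² → 1. Hence the optimal constant is α = 1.
Therefore α = 1.


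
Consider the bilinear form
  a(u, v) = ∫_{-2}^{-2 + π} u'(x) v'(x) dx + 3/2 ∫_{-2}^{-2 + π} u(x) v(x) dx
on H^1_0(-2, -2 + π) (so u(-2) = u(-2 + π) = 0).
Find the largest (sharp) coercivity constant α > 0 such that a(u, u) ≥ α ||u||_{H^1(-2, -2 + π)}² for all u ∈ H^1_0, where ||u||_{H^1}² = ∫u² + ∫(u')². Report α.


α = 1

Coercivity of a(·,·) on H^1_0(-2, -2 + π) means a(u, u) ≥ α ||u||_{H^1}² for every u ∈ H^1_0.
The interval has length L = π, and Poincaré/coercivity depend only on L. Here a(u, u) = ∫(u')² + (3/2)·∫u².
Here c = 3/2 ≥ 1, so a(u,u) = ∫(u')² + c∫u² ≥ ∫(u')² + ∫u² = ||u||_{H^1}², i.e. α = 1 works. No larger α is possible: a(u,u) ≥ α||u||_{H^1}² means (1−α)∫(u')² ≥ (α−c)∫u², and for the modes u_n = sin(nπ(x−x₀)/L) (x₀ the left endpoint) one has ∫u_n²/∫(u_n')² = (L/(nπ))² → 0, so a(u_n,u_n)/||u_n||_{H^1}² → 1. Hence the optimal constant is α = 1.
Therefore α = 1.


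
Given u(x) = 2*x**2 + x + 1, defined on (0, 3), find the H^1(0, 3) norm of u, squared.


||u||_{H^1}^2 = 2577/5

The H^1 norm (squared) on an interval (0, L) is
  ||u||_{H^1}^2 = ∫_0^L u(x)^2 dx + ∫_0^L u'(x)^2 dx.
Compute u'(x) = 4*x + 1.
Then u(x)^2 = 4*x**4 + 4*x**3 + 5*x**2 + 2*x + 1 and u'(x)^2 = 16*x**2 + 8*x + 1.
Integrate each monomial from 0 to 3 using ∫_0^3 c·x^n dx = c·3^(n+1)/(n+1):
  ∫_0^3 u(x)^2 dx = ∫_0^3 (4*x^4 + 4*x^3 + 5*x^2 + 2*x + 1) dx. Term by term:
    ∫_0^3 4*x^4 dx = 972/5;  ∫_0^3 4*x^3 dx = 81;  ∫_0^3 5*x^2 dx = 45;
    ∫_0^3 2*x dx = 9;  ∫_0^3 1 dx = 3.
  Sum: 972/5 + 81 + 45 + 9 + 3 = 1662/5.
  ∫_0^3 u'(x)^2 dx = ∫_0^3 (16*x^2 + 8*x + 1) dx. Term by term:
    ∫_0^3 16*x^2 dx = 144;  ∫_0^3 8*x dx = 36;  ∫_0^3 1 dx = 3.
  Sum: 144 + 36 + 3 = 183.
Adding: ||u||_{H^1}^2 = 1662/5 + 183 = 2577/5.


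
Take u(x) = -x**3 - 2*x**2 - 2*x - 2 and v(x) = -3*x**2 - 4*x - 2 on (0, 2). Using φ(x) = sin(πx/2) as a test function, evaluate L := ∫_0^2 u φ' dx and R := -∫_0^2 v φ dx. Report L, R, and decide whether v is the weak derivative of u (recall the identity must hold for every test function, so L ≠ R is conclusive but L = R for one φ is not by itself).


LHS = -96/π^3 + 48/π, RHS = -96/π^3 + 48/π. Yes, v = u' weakly.

u(x) = -x**3 - 2*x**2 - 2*x - 2, classical derivative u'(x) = -3*x**2 - 4*x - 2.
φ(x) = sin(πx/2), so φ'(x) = π*cos(π*x/2)/2.
Note φ(0) = φ(2) = 0, so the boundary term u·φ vanishes.
LHS = ∫_0^2 u(x) φ'(x) dx = ∫_0^2 (-π*x^3*cos(π*x/2)/2 - π*x^2*cos(π*x/2) - π*x*cos(π*x/2) - π*cos(π*x/2)) dx. Term by term:
  ∫_0^2 -π*cos(π*x/2) dx = 0;  ∫_0^2 -π*x*cos(π*x/2) dx = 8/π;  ∫_0^2 -π*x^2*cos(π*x/2) dx = 16/π;
  ∫_0^2 -π*x^3*cos(π*x/2)/2 dx = -96/π^3 + 24/π.
Sum: 0 + 8/π + 16/π + -96/π^3 + 24/π = -96/π^3 + 48/π.
So LHS = -96/π^3 + 48/π.
∫_0^2 v(x) φ(x) dx = ∫_0^2 (-3*x^2*sin(π*x/2) - 4*x*sin(π*x/2) - 2*sin(π*x/2)) dx. Term by term:
  ∫_0^2 -2*sin(π*x/2) dx = -8/π;  ∫_0^2 -4*x*sin(π*x/2) dx = -16/π;  ∫_0^2 -3*x^2*sin(π*x/2) dx = -24/π + 96/π^3.
Sum: -8/π − 16/π + -24/π + 96/π^3 = -48/π + 96/π^3.
So RHS = -∫_0^2 v(x) φ(x) dx = -96/π^3 + 48/π.
LHS = RHS, so the identity holds for this test φ.
Moreover u is smooth here and v(x) = u'(x) = -3*x**2 - 4*x - 2 pointwise, so the identity holds for every test function. Hence v is the weak derivative of u.


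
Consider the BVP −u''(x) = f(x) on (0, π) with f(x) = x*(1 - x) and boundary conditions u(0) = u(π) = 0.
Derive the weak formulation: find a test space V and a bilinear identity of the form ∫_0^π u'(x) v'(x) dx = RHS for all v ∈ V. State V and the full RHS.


V = H^1_0(0, π) (so v(0) = v(π) = 0); weak form: ∫_0^π u'v' dx = ∫_0^π (x*(1 - x)) v dx for all v ∈ V.

Multiply both sides by a test function v and integrate from 0 to π:
  ∫_0^π −u''(x) v(x) dx = ∫_0^π f(x) v(x) dx.
Integrate the LHS by parts once:
  ∫_0^π −u'' v dx = −[u'(x) v(x)]_0^π + ∫_0^π u'(x) v'(x) dx.
Thus ∫_0^π u'(x) v'(x) dx = ∫_0^π f(x) v(x) dx + [u'(x) v(x)]_0^π.
Choose V so that boundary terms are either known or forced to vanish.
u is Dirichlet: u(0) = u(π) = 0. Let V = H^1_0(0, π); then v(0) = v(π) = 0, and [u' v]_0^π = 0.
Weak formulation: find u (satisfying any essential BC) such that ∫_0^π u'(x) v'(x) dx = ∫_0^π f v dx for all v ∈ V.
Substituting f(x) = x*(1 - x), the right-hand side is ∫_0^π (x*(1 - x)) v dx.


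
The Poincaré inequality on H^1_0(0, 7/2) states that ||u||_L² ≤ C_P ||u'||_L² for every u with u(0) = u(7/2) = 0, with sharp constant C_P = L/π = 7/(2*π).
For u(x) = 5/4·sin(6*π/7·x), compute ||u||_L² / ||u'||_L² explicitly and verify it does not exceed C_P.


||u||_L² / ||u'||_L² = 7/(6*π) < C_P = 7/(2*π).

u(x) = 5/4·sin(6*π/7·x), so u'(x) = 15*π*cos(6*π*x/7)/14.
Writing u(x) = A·sin(kπx/L) with A = 5/4 and k = 3, use ∫_0^L sin²(kπx/L) dx = L/2 and ∫_0^L cos²(kπx/L) dx = L/2.
u² = 25/16·sin²(6*π/7·x) and (u')² = 225*π^2/196·cos²(6*π/7·x), and each of sin², cos² integrates to L/2 = 7/4 over (0, 7/2).
∫_0^7/2 u² dx = 175/64, so ||u||_L² = 5*sqrt(7)/8.
∫_0^7/2 (u')² dx = 225*π^2/112, so ||u'||_L² = 15*sqrt(7)*π/28.
Ratio ||u||_L² / ||u'||_L² = 7/(6*π).
Sharp Poincaré constant on H^1_0(0, 7/2) is C_P = L/π = 7/(2*π), achieved by sin(2*π/7·x).
This is the k = 3 harmonic; the ratio L/(kπ) is strictly less than C_P = L/π, consistent with the sharp inequality ||u||_L² ≤ C_P ||u'||_L².


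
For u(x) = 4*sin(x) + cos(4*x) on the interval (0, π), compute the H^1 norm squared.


||u||_{H^1(0,π)}^2 = -272/15 + 49*π/2

u'(x) = -4*sin(4*x) + 4*cos(x).
Expand u² and (u')² and integrate term by term on (0, π), using: for integers n ≥ 1, ∫_0^π sin²(nx) dx = ∫_0^π cos²(nx) dx = π/2; for n ≠ n', ∫_0^π sin(nx)sin(n'x) dx = ∫_0^π cos(nx)cos(n'x) dx = 0; and by product-to-sum, ∫_0^π sin(nx)cos(n'x) dx = ½∫_0^π [sin((n+n')x) + sin((n−n')x)] dx, which is 0 when n+n' is even and 2n/(n²−n'²) when n+n' is odd (it need not vanish on (0, π)).
  u² squared terms: (4)²·∫sin(x)² dx = 16·π/2 = 8*π;  (1)²·∫cos(4x)² dx = 1·π/2 = π/2.
  u² cross terms: 2·(4)·(1)·∫sin(x)·cos(4x) dx = 8·(-2/15) = -16/15.
  So ∫_0^π u² dx = 8*π + π/2 − 16/15 = -16/15 + 17*π/2.
  (u')² squared terms: (-4)²·∫sin(4x)² dx = 16·π/2 = 8*π;  (4)²·∫cos(x)² dx = 16·π/2 = 8*π.
  (u')² cross terms: 2·(-4)·(4)·∫sin(4x)·cos(x) dx = -32·(8/15) = -256/15.
  So ∫_0^π (u')² dx = 8*π + 8*π − 256/15 = -256/15 + 16*π.
||u||_{H^1}^2 = (-16/15 + 17*π/2) + (-256/15 + 16*π) = -272/15 + 49*π/2.


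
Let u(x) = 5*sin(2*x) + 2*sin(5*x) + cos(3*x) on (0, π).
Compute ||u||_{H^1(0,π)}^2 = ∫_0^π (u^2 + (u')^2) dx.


||u||_{H^1(0,π)}^2 = -80 + 239*π/2

u'(x) = -3*sin(3*x) + 10*cos(2*x) + 10*cos(5*x).
Expand u² and (u')² and integrate term by term on (0, π), using: for integers n ≥ 1, ∫_0^π sin²(nx) dx = ∫_0^π cos²(nx) dx = π/2; for n ≠ n', ∫_0^π sin(nx)sin(n'x) dx = ∫_0^π cos(nx)cos(n'x) dx = 0; and by product-to-sum, ∫_0^π sin(nx)cos(n'x) dx = ½∫_0^π [sin((n+n')x) + sin((n−n')x)] dx, which is 0 when n+n' is even and 2n/(n²−n'²) when n+n' is odd (it need not vanish on (0, π)).
  u² squared terms: (2)²·∫sin(5x)² dx = 4·π/2 = 2*π;  (5)²·∫sin(2x)² dx = 25·π/2 = 25*π/2;  (1)²·∫cos(3x)² dx = 1·π/2 = π/2.
  u² cross terms: 2·(2)·(5)·∫sin(5x)·sin(2x) dx = 20·(0) = 0;  2·(2)·(1)·∫sin(5x)·cos(3x) dx = 4·(0) = 0;  2·(5)·(1)·∫sin(2x)·cos(3x) dx = 10·(-4/5) = -8.
  So ∫_0^π u² dx = 2*π + 25*π/2 + π/2 + 0 + 0 − 8 = -8 + 15*π.
  (u')² squared terms: (-3)²·∫sin(3x)² dx = 9·π/2 = 9*π/2;  (10)²·∫cos(2x)² dx = 100·π/2 = 50*π;  (10)²·∫cos(5x)² dx = 100·π/2 = 50*π.
  (u')² cross terms: 2·(-3)·(10)·∫sin(3x)·cos(2x) dx = -60·(6/5) = -72;  2·(-3)·(10)·∫sin(3x)·cos(5x) dx = -60·(0) = 0;  2·(10)·(10)·∫cos(2x)·cos(5x) dx = 200·(0) = 0.
  So ∫_0^π (u')² dx = 9*π/2 + 50*π + 50*π − 72 + 0 + 0 = -72 + 209*π/2.
||u||_{H^1}^2 = (-8 + 15*π) + (-72 + 209*π/2) = -80 + 239*π/2.


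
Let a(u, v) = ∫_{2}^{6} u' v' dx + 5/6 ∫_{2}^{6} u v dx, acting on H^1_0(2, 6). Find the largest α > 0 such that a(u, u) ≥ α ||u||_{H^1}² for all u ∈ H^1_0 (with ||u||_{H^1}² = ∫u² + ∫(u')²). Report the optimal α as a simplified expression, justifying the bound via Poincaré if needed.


α = (π^2 + 40/3)/(π^2 + 16)

Coercivity of a(·,·) on H^1_0(2, 6) means a(u, u) ≥ α ||u||_{H^1}² for every u ∈ H^1_0.
The interval has length L = 4, and Poincaré/coercivity depend only on L. Here a(u, u) = ∫(u')² + (5/6)·∫u².
Here 0 < c = 5/6 < 1. The condition a(u,u) ≥ α||u||_{H^1}² reads (1−α)∫(u')² ≥ (α−c)∫u². Any admissible α is ≤ 1 (rapidly oscillating u have ∫u²/∫(u')² → 0), and α = 1 would force 0 ≥ (1−c)∫u², impossible since c < 1; so 1−α > 0. By the sharp Poincaré inequality on H^1_0 of an interval of length L, ∫(u')² ≥ (π/L)²∫u² with equality for the first sine mode sin(π(x−x₀)/L) (x₀ the left endpoint), so the inequality holds for all u iff (1−α)(π/L)² ≥ α − c, i.e. α ≤ ((π/L)² + c)/((π/L)² + 1) = (1 + c(L/π)²)/(1 + (L/π)²). With (π/L)² = π^2/16 and c = 5/6, the largest admissible constant is α = ((π/L)² + c)/((π/L)² + 1).
Simplifying, α = (π^2 + 40/3)/(π^2 + 16).


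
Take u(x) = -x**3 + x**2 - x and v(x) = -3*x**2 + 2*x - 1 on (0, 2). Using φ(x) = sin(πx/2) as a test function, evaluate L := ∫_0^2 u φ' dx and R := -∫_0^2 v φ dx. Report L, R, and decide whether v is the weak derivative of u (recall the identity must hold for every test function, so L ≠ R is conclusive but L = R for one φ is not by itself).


LHS = -96/π^3 + 20/π, RHS = -96/π^3 + 20/π. Yes, v = u' weakly.

u(x) = -x**3 + x**2 - x, classical derivative u'(x) = -3*x**2 + 2*x - 1.
φ(x) = sin(πx/2), so φ'(x) = π*cos(π*x/2)/2.
Note φ(0) = φ(2) = 0, so the boundary term u·φ vanishes.
LHS = ∫_0^2 u(x) φ'(x) dx = ∫_0^2 (-π*x^3*cos(π*x/2)/2 + π*x^2*cos(π*x/2)/2 - π*x*cos(π*x/2)/2) dx. Term by term:
  ∫_0^2 π*x^2*cos(π*x/2)/2 dx = -8/π;  ∫_0^2 -π*x*cos(π*x/2)/2 dx = 4/π;  ∫_0^2 -π*x^3*cos(π*x/2)/2 dx = -96/π^3 + 24/π.
Sum: -8/π + 4/π + -96/π^3 + 24/π = -96/π^3 + 20/π.
So LHS = -96/π^3 + 20/π.
∫_0^2 v(x) φ(x) dx = ∫_0^2 (-3*x^2*sin(π*x/2) + 2*x*sin(π*x/2) - sin(π*x/2)) dx. Term by term:
  ∫_0^2 -sin(π*x/2) dx = -4/π;  ∫_0^2 -3*x^2*sin(π*x/2) dx = -24/π + 96/π^3;  ∫_0^2 2*x*sin(π*x/2) dx = 8/π.
Sum: -4/π + -24/π + 96/π^3 + 8/π = -20/π + 96/π^3.
So RHS = -∫_0^2 v(x) φ(x) dx = -96/π^3 + 20/π.
LHS = RHS, so the identity holds for this test φ.
Moreover u is smooth here and v(x) = u'(x) = -3*x**2 + 2*x - 1 pointwise, so the identity holds for every test function. Hence v is the weak derivative of u.


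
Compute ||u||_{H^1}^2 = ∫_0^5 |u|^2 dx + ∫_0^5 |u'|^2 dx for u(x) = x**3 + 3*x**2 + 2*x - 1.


||u||_{H^1}^2 = 2096425/42

The H^1 norm (squared) on an interval (0, L) is
  ||u||_{H^1}^2 = ∫_0^L u(x)^2 dx + ∫_0^L u'(x)^2 dx.
Compute u'(x) = 3*x**2 + 6*x + 2.
Then u(x)^2 = x**6 + 6*x**5 + 13*x**4 + 10*x**3 - 2*x**2 - 4*x + 1 and u'(x)^2 = 9*x**4 + 36*x**3 + 48*x**2 + 24*x + 4.
Integrate each monomial from 0 to 5 using ∫_0^5 c·x^n dx = c·5^(n+1)/(n+1):
  ∫_0^5 u(x)^2 dx = ∫_0^5 (x^6 + 6*x^5 + 13*x^4 + 10*x^3 - 2*x^2 - 4*x + 1) dx. Term by term:
    ∫_0^5 x^6 dx = 78125/7;  ∫_0^5 6*x^5 dx = 15625;  ∫_0^5 13*x^4 dx = 8125;
    ∫_0^5 10*x^3 dx = 3125/2;  ∫_0^5 -2*x^2 dx = -250/3;  ∫_0^5 -4*x dx = -50;
    ∫_0^5 1 dx = 5.
  Sum: 78125/7 + 15625 + 8125 + 3125/2 − 250/3 − 50 + 5 = 1526485/42.
  ∫_0^5 u'(x)^2 dx = ∫_0^5 (9*x^4 + 36*x^3 + 48*x^2 + 24*x + 4) dx. Term by term:
    ∫_0^5 9*x^4 dx = 5625;  ∫_0^5 36*x^3 dx = 5625;  ∫_0^5 48*x^2 dx = 2000;
    ∫_0^5 24*x dx = 300;  ∫_0^5 4 dx = 20.
  Sum: 5625 + 5625 + 2000 + 300 + 20 = 13570.
Adding: ||u||_{H^1}^2 = 1526485/42 + 13570 = 2096425/42.


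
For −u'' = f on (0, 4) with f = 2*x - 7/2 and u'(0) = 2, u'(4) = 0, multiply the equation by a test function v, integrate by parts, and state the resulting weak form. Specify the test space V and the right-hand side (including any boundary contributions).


V = H^1(0, 4) (v unrestricted at boundary; u is determined up to an additive constant); weak form: ∫_0^4 u'v' dx = ∫_0^4 (2*x - 7/2) v dx − 2·v(0) for all v ∈ V.

Multiply both sides by a test function v and integrate from 0 to 4:
  ∫_0^4 −u''(x) v(x) dx = ∫_0^4 f(x) v(x) dx.
Integrate the LHS by parts once:
  ∫_0^4 −u'' v dx = −[u'(x) v(x)]_0^4 + ∫_0^4 u'(x) v'(x) dx.
Thus ∫_0^4 u'(x) v'(x) dx = ∫_0^4 f(x) v(x) dx + [u'(x) v(x)]_0^4.
Choose V so that boundary terms are either known or forced to vanish.
u has inhomogeneous Neumann u'(0) = 2, u'(4) = 0. [u' v]_0^4 = (0)·v(4) − (2)·v(0) = − 2·v(0). Take V = H^1(0, 4); boundary term becomes part of RHS.
Weak formulation: find u (satisfying any essential BC) such that ∫_0^4 u'(x) v'(x) dx = ∫_0^4 f v dx − 2·v(0) for all v ∈ V (Neumann data are natural BCs: they enter the RHS as boundary terms).
Substituting f(x) = 2*x - 7/2, the right-hand side is ∫_0^4 (2*x - 7/2) v dx − 2·v(0).
Compatibility check (pure Neumann): taking v ≡ 1 ∈ V gives 0 = ∫_0^4 f dx + (0) − (2), i.e. ∫_0^4 f dx must equal u'(0) − u'(4) = 2. Indeed ∫_0^4 (2*x - 7/2) dx = 2, so the data are compatible. The solution is then unique only up to an additive constant (fix it e.g. by requiring ∫_0^4 u dx = 0).


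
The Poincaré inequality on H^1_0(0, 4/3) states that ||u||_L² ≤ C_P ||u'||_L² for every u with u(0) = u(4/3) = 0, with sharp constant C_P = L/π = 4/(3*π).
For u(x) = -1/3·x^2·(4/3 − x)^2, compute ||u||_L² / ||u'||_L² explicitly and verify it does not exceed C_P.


||u||_L² / ||u'||_L² = 2*sqrt(3)/9 < C_P = 4/(3*π).

u(x) = -1/3·x^2·(4/3 − x)^2, so u'(x) = 4*x*(-9*x^2 + 18*x - 8)/27.
u(x) = -1/3·x^2·(4/3 − x)^2 vanishes at x = 0 and x = 4/3, so u ∈ H^1_0(0, 4/3). Differentiate via the product rule and integrate the resulting polynomials term by term.
  ∫_0^4/3 u² dx = ∫_0^4/3 (x^8/9 - 16*x^7/27 + 32*x^6/27 - 256*x^5/243 + 256*x^4/729) dx. Term by term:
    ∫_0^4/3 x^8/9 dx = 262144/1594323;  ∫_0^4/3 -16*x^7/27 dx = -131072/177147;  ∫_0^4/3 32*x^6/27 dx = 524288/413343;
    ∫_0^4/3 -256*x^5/243 dx = -524288/531441;  ∫_0^4/3 256*x^4/729 dx = 262144/885735.
  Sum: 262144/1594323 − 131072/177147 + 524288/413343 − 524288/531441 + 262144/885735 = 131072/55801305.
  ∫_0^4/3 (u')² dx = ∫_0^4/3 (16*x^6/9 - 64*x^5/9 + 832*x^4/81 - 512*x^3/81 + 1024*x^2/729) dx. Term by term:
    ∫_0^4/3 16*x^6/9 dx = 262144/137781;  ∫_0^4/3 -64*x^5/9 dx = -131072/19683;  ∫_0^4/3 832*x^4/81 dx = 851968/98415;
    ∫_0^4/3 -512*x^3/81 dx = -32768/6561;  ∫_0^4/3 1024*x^2/729 dx = 65536/59049.
  Sum: 262144/137781 − 131072/19683 + 851968/98415 − 32768/6561 + 65536/59049 = 32768/2066715.
∫_0^4/3 u² dx = 131072/55801305, so ||u||_L² = 256*sqrt(210)/76545.
∫_0^4/3 (u')² dx = 32768/2066715, so ||u'||_L² = 128*sqrt(70)/8505.
Ratio ||u||_L² / ||u'||_L² = 2*sqrt(3)/9.
Sharp Poincaré constant on H^1_0(0, 4/3) is C_P = L/π = 4/(3*π), achieved by sin(3*π/4·x).
A polynomial bump cannot attain the sharp Poincaré constant (only the first sine eigenfunction does), so the ratio is strictly less than C_P, consistent with ||u||_L² ≤ C_P ||u'||_L².
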